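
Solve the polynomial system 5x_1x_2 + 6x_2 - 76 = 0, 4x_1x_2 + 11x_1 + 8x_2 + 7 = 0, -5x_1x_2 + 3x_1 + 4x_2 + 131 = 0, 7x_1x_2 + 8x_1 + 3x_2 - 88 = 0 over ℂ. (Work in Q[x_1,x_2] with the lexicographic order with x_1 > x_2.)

{(-5, -4)}

Compute a lex Gröbner basis by Buchberger's algorithm.
f_1 = 5x_1x_2 + 6x_2 - 76, LT = x_1x_2.
f_2 = 4x_1x_2 + 11x_1 + 8x_2 + 7, LT = x_1x_2.
f_3 = -5x_1x_2 + 3x_1 + 4x_2 + 131, LT = x_1x_2.
f_4 = 7x_1x_2 + 8x_1 + 3x_2 - 88, LT = x_1x_2.

S(f_1,f_2): lcm = x_1x_2. S = -11/4x_1 - 4/5x_2 - 339/20.
  leading term x_1: no divisor's leading term divides it; move -11/4x_1 to the remainder.
  leading term x_2: no divisor's leading term divides it; move -4/5x_2 to the remainder.
  leading term 1: no divisor's leading term divides it; move -339/20 to the remainder.
  remainder -11/4x_1 - 4/5x_2 - 339/20 ≠ 0; add h_5 = -11/4x_1 - 4/5x_2 - 339/20 to the basis.

S(f_1,f_3): lcm = x_1x_2. S = 3/5x_1 + 2x_2 + 11.
  leading term x_1: subtract (-12/55)·h_5 from 3/5x_1 + 2x_2 + 11 → 502/275x_2 + 2008/275
  leading term x_2: no divisor's leading term divides it; move 502/275x_2 to the remainder.
  leading term 1: no divisor's leading term divides it; move 2008/275 to the remainder.
  remainder 502/275x_2 + 2008/275 ≠ 0; add h_6 = 502/275x_2 + 2008/275 to the basis.

The other S-polynomials (S(f_1,f_4), S(f_2,f_3), S(f_2,f_4), S(f_3,f_4), S(f_1,h_5), S(f_2,h_5), S(f_3,h_5), S(f_4,h_5), S(f_1,h_6), S(f_2,h_6), S(f_3,h_6), S(f_4,h_6), S(h_5,h_6)) all reduce to 0 modulo the current basis, so we have a Gröbner basis.
Inter-reduce: drop elements whose leading term is divisible by another's, tail-reduce, and make monic.
Reduced Gröbner basis: {x_1 + 5, x_2 + 4}.

Elimination: the polynomial x_2 + 4 lies in the elimination ideal for x_2, so x_2 ∈ {-4}. For each such x_2, the remaining basis elements (now univariate) give the rest of the solution.
  x_2 = -4: the earlier basis element becomes x_1 + 5 = 0, giving x_1 = -5 — point (-5, -4).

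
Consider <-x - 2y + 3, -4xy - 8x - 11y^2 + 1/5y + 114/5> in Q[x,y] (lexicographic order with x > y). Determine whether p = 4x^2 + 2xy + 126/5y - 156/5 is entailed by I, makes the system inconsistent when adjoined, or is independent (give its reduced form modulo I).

4x^2 + 2xy + 126/5y - 156/5 lies in I (it reduces to 0).

First compute the reduced Gröbner basis of I by Buchberger's algorithm.
f_1 = -x - 2y + 3, LT = x.
f_2 = -4xy - 8x - 11y^2 + 1/5y + 114/5, LT = xy.

S(f_1,f_2): lcm = xy. S = -2x - 3/4y^2 - 59/20y + 57/10.
  leading term x: subtract (2)·f_1 from -2x - 3/4y^2 - 59/20y + 57/10 → -3/4y^2 + 21/20y - 3/10
  leading term y^2: no divisor's leading term divides it; move -3/4y^2 to the remainder.
  leading term y: no divisor's leading term divides it; move 21/20y to the remainder.
  leading term 1: no divisor's leading term divides it; move -3/10 to the remainder.
  remainder -3/4y^2 + 21/20y - 3/10 ≠ 0; add h_3 = -3/4y^2 + 21/20y - 3/10 to the basis.

The other S-polynomials (S(f_1,h_3), S(f_2,h_3)) all reduce to 0 modulo the current basis, so we have a Gröbner basis.
Inter-reduce: drop elements whose leading term is divisible by another's, tail-reduce, and make monic.
Reduced Gröbner basis: {x + 2y - 3, y^2 - 7/5y + 2/5}.
Label its elements g_1 = x + 2y - 3, g_2 = y^2 - 7/5y + 2/5.

Reduce p = 4x^2 + 2xy + 126/5y - 156/5 modulo G:
  leading term x^2: subtract (4x)·g_1 from 4x^2 + 2xy + 126/5y - 156/5 → -6xy + 12x + 126/5y - 156/5
  leading term xy: subtract (-6y)·g_1 from -6xy + 12x + 126/5y - 156/5 → 12x + 12y^2 + 36/5y - 156/5
  leading term x: subtract (12)·g_1 from 12x + 12y^2 + 36/5y - 156/5 → 12y^2 - 84/5y + 24/5
  leading term y^2: subtract (12)·g_2 from 12y^2 - 84/5y + 24/5 → 0
  normal form = 0.
Since the normal form is 0, p ∈ I.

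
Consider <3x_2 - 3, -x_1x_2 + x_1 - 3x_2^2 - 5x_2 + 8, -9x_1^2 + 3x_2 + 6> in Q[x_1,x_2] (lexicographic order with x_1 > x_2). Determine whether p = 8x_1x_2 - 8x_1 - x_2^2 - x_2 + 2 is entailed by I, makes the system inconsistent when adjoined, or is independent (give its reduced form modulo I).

First compute the reduced Gröbner basis of I by Buchberger's algorithm.
f_1 = 3x_2 - 3, LT = x_2.
f_2 = -x_1x_2 + x_1 - 3x_2^2 - 5x_2 + 8, LT = x_1x_2.
f_3 = -9x_1^2 + 3x_2 + 6, LT = x_1^2.

The S-polynomials (S(f_1,f_2), S(f_1,f_3), S(f_2,f_3)) all reduce to 0 modulo the current basis, so we have a Gröbner basis.
Inter-reduce: drop elements whose leading term is divisible by another's, tail-reduce, and make monic.
Reduced Gröbner basis: {x_1^2 - 1, x_2 - 1}.
Label its elements g_1 = x_1^2 - 1, g_2 = x_2 - 1.

Reduce p = 8x_1x_2 - 8x_1 - x_2^2 - x_2 + 2 modulo G:
  leading term x_1x_2: subtract (8x_1)·g_2 from 8x_1x_2 - 8x_1 - x_2^2 - x_2 + 2 → -x_2^2 - x_2 + 2
  leading term x_2^2: subtract (-x_2)·g_2 from -x_2^2 - x_2 + 2 → -2x_2 + 2
  leading term x_2: subtract (-2)·g_2 from -2x_2 + 2 → 0
  normal form = 0.
Since the normal form is 0, p ∈ I.

8x_1x_2 - 8x_1 - x_2^2 - x_2 + 2 lies in I (it reduces to 0).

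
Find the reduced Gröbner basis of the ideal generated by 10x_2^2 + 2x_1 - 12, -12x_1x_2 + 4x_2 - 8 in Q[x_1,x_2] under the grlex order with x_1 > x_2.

G = {x_1^2 - 19/3x_1 - 10/3x_2 + 2, x_1x_2 - 1/3x_2 + 2/3, x_2^2 + 1/5x_1 - 6/5}

f_1 = 10x_2^2 + 2x_1 - 12, LT = x_2^2.
f_2 = -12x_1x_2 + 4x_2 - 8, LT = x_1x_2.

S(f_1,f_2): lcm = x_1x_2^2. S = 1/5x_1^2 + 1/3x_2^2 - 6/5x_1 - 2/3x_2.
  leading term x_1^2: no divisor's leading term divides it; move 1/5x_1^2 to the remainder.
  leading term x_2^2: subtract (1/30)·f_1 from 1/3x_2^2 - 6/5x_1 - 2/3x_2 → -19/15x_1 - 2/3x_2 + 2/5
  leading term x_1: no divisor's leading term divides it; move -19/15x_1 to the remainder.
  leading term x_2: no divisor's leading term divides it; move -2/3x_2 to the remainder.
  leading term 1: no divisor's leading term divides it; move 2/5 to the remainder.
  remainder 1/5x_1^2 - 19/15x_1 - 2/3x_2 + 2/5 ≠ 0; add g_3 = 1/5x_1^2 - 19/15x_1 - 2/3x_2 + 2/5 to the basis.

S(f_1,g_3): leading monomials are coprime, so the S-polynomial reduces to 0 (Buchberger's first criterion).
S(f_2,g_3): lcm = x_1^2x_2. S = 6x_1x_2 + 10/3x_2^2 + 2/3x_1 - 2x_2.
  leading term x_1x_2: subtract (-1/2)·f_2 from 6x_1x_2 + 10/3x_2^2 + 2/3x_1 - 2x_2 → 10/3x_2^2 + 2/3x_1 - 4
  leading term x_2^2: subtract (1/3)·f_1 from 10/3x_2^2 + 2/3x_1 - 4 → 0
  remainder 0.

Every S-polynomial of the final basis reduces to 0, so we have a Gröbner basis.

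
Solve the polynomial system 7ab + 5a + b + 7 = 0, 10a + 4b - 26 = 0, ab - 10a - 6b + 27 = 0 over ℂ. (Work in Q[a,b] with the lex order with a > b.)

Compute a lex Gröbner basis by Buchberger's algorithm.
f_1 = 7ab + 5a + b + 7, LT = ab.
f_2 = 10a + 4b - 26, LT = a.
f_3 = ab - 10a - 6b + 27, LT = ab.

S(f_1,f_2): lcm = ab. S = 5/7a - 2/5b^2 + 96/35b + 1.
  leading term a: subtract (1/14)·f_2 from 5/7a - 2/5b^2 + 96/35b + 1 → -2/5b^2 + 86/35b + 20/7
  leading term b^2: no divisor's leading term divides it; move -2/5b^2 to the remainder.
  leading term b: no divisor's leading term divides it; move 86/35b to the remainder.
  leading term 1: no divisor's leading term divides it; move 20/7 to the remainder.
  remainder -2/5b^2 + 86/35b + 20/7 ≠ 0; add h_4 = -2/5b^2 + 86/35b + 20/7 to the basis.

S(f_1,f_3): lcm = ab. S = 75/7a + 43/7b - 26.
  leading term a: subtract (15/14)·f_2 from 75/7a + 43/7b - 26 → 13/7b + 13/7
  leading term b: no divisor's leading term divides it; move 13/7b to the remainder.
  leading term 1: no divisor's leading term divides it; move 13/7 to the remainder.
  remainder 13/7b + 13/7 ≠ 0; add h_5 = 13/7b + 13/7 to the basis.

The other S-polynomials (S(f_2,f_3), S(f_1,h_4), S(f_2,h_4), S(f_3,h_4), S(f_1,h_5), S(f_2,h_5), S(f_3,h_5), S(h_4,h_5)) all reduce to 0 modulo the current basis, so we have a Gröbner basis.
Inter-reduce: drop elements whose leading term is divisible by another's, tail-reduce, and make monic.
Reduced Gröbner basis: {a - 3, b + 1}.

Elimination: the polynomial b + 1 lies in the elimination ideal for b, so b ∈ {-1}. For each such b, the remaining basis elements (now univariate) give the rest of the solution.
  b = -1: the earlier basis element becomes a - 3 = 0, giving a = 3 — point (3, -1).
Each listed point satisfies every original equation (direct substitution).

{(3, -1)}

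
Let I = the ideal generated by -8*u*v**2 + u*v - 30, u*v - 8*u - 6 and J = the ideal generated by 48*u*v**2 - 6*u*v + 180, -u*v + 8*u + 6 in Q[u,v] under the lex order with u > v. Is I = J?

Since reduced Gröbner bases are canonical representatives of ideals under a given ordering, it suffices to compute and compare them.
Buchberger on the first generating set:
f_1 = -8*u*v**2 + u*v - 30, LT = u*v**2.
f_2 = u*v - 8*u - 6, LT = u*v.

S(f_1,f_2): lcm = u*v**2. S = 63/8*u*v + 6*v + 15/4.
  leading term u*v: subtract (63/8)·f_2 from 63/8*u*v + 6*v + 15/4 → 63*u + 6*v + 51
  leading term u: no divisor's leading term divides it; move 63*u to the remainder.
  leading term v: no divisor's leading term divides it; move 6*v to the remainder.
  leading term 1: no divisor's leading term divides it; move 51 to the remainder.
  remainder 63*u + 6*v + 51 ≠ 0; add g_3 = 63*u + 6*v + 51 to the basis.

S(f_1,g_3): lcm = u*v**2. S = -1/8*u*v - 2/21*v**3 - 17/21*v**2 + 15/4.
  leading term u*v: subtract (-1/8)·f_2 from -1/8*u*v - 2/21*v**3 - 17/21*v**2 + 15/4 → -u - 2/21*v**3 - 17/21*v**2 + 3
  leading term u: subtract (-1/63)·g_3 from -u - 2/21*v**3 - 17/21*v**2 + 3 → -2/21*v**3 - 17/21*v**2 + 2/21*v + 80/21
  leading term v**3: no divisor's leading term divides it; move -2/21*v**3 to the remainder.
  leading term v**2: no divisor's leading term divides it; move -17/21*v**2 to the remainder.
  leading term v: no divisor's leading term divides it; move 2/21*v to the remainder.
  leading term 1: no divisor's leading term divides it; move 80/21 to the remainder.
  remainder -2/21*v**3 - 17/21*v**2 + 2/21*v + 80/21 ≠ 0; add g_4 = -2/21*v**3 - 17/21*v**2 + 2/21*v + 80/21 to the basis.

S(f_2,g_3): lcm = u*v. S = -8*u - 2/21*v**2 - 17/21*v - 6.
  leading term u: subtract (-8/63)·g_3 from -8*u - 2/21*v**2 - 17/21*v - 6 → -2/21*v**2 - 1/21*v + 10/21
  leading term v**2: no divisor's leading term divides it; move -2/21*v**2 to the remainder.
  leading term v: no divisor's leading term divides it; move -1/21*v to the remainder.
  leading term 1: no divisor's leading term divides it; move 10/21 to the remainder.
  remainder -2/21*v**2 - 1/21*v + 10/21 ≠ 0; add g_5 = -2/21*v**2 - 1/21*v + 10/21 to the basis.

The other S-polynomials (S(f_1,g_4), S(f_2,g_4), S(g_3,g_4), S(f_1,g_5), S(f_2,g_5), S(g_3,g_5), S(g_4,g_5)) all reduce to 0 modulo the current basis, so we have a Gröbner basis.
Inter-reduce: drop elements whose leading term is divisible by another's, tail-reduce, and make monic.
Reduced Gröbner basis: {u + 2/21*v + 17/21, v**2 + 1/2*v - 5}.

Buchberger on the second generating set:
h_1 = 48*u*v**2 - 6*u*v + 180, LT = u*v**2.
h_2 = -u*v + 8*u + 6, LT = u*v.

S(h_1,h_2): lcm = u*v**2. S = 63/8*u*v + 6*v + 15/4.
  leading term u*v: subtract (-63/8)·h_2 from 63/8*u*v + 6*v + 15/4 → 63*u + 6*v + 51
  leading term u: no divisor's leading term divides it; move 63*u to the remainder.
  leading term v: no divisor's leading term divides it; move 6*v to the remainder.
  leading term 1: no divisor's leading term divides it; move 51 to the remainder.
  remainder 63*u + 6*v + 51 ≠ 0; add k_3 = 63*u + 6*v + 51 to the basis.

S(h_1,k_3): lcm = u*v**2. S = -1/8*u*v - 2/21*v**3 - 17/21*v**2 + 15/4.
  leading term u*v: subtract (1/8)·h_2 from -1/8*u*v - 2/21*v**3 - 17/21*v**2 + 15/4 → -u - 2/21*v**3 - 17/21*v**2 + 3
  leading term u: subtract (-1/63)·k_3 from -u - 2/21*v**3 - 17/21*v**2 + 3 → -2/21*v**3 - 17/21*v**2 + 2/21*v + 80/21
  leading term v**3: no divisor's leading term divides it; move -2/21*v**3 to the remainder.
  leading term v**2: no divisor's leading term divides it; move -17/21*v**2 to the remainder.
  leading term v: no divisor's leading term divides it; move 2/21*v to the remainder.
  leading term 1: no divisor's leading term divides it; move 80/21 to the remainder.
  remainder -2/21*v**3 - 17/21*v**2 + 2/21*v + 80/21 ≠ 0; add k_4 = -2/21*v**3 - 17/21*v**2 + 2/21*v + 80/21 to the basis.

S(h_2,k_3): lcm = u*v. S = -8*u - 2/21*v**2 - 17/21*v - 6.
  leading term u: subtract (-8/63)·k_3 from -8*u - 2/21*v**2 - 17/21*v - 6 → -2/21*v**2 - 1/21*v + 10/21
  leading term v**2: no divisor's leading term divides it; move -2/21*v**2 to the remainder.
  leading term v: no divisor's leading term divides it; move -1/21*v to the remainder.
  leading term 1: no divisor's leading term divides it; move 10/21 to the remainder.
  remainder -2/21*v**2 - 1/21*v + 10/21 ≠ 0; add k_5 = -2/21*v**2 - 1/21*v + 10/21 to the basis.

The other S-polynomials (S(h_1,k_4), S(h_2,k_4), S(k_3,k_4), S(h_1,k_5), S(h_2,k_5), S(k_3,k_5), S(k_4,k_5)) all reduce to 0 modulo the current basis, so we have a Gröbner basis.
Inter-reduce: drop elements whose leading term is divisible by another's, tail-reduce, and make monic.
Reduced Gröbner basis: {u + 2/21*v + 17/21, v**2 + 1/2*v - 5}.

Same reduced basis, so the two generating sets span the same ideal.

Yes, the ideals are equal.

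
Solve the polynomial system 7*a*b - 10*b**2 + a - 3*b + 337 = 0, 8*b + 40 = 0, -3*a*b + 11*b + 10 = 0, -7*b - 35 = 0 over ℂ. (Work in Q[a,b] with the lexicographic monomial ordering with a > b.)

{(3, -5)}

Compute a lex Gröbner basis by Buchberger's algorithm.
f_1 = 7*a*b + a - 10*b**2 - 3*b + 337, LT = a*b.
f_2 = 8*b + 40, LT = b.
f_3 = -3*a*b + 11*b + 10, LT = a*b.
f_4 = -7*b - 35, LT = b.

S(f_1,f_2): lcm = a*b. S = -34/7*a - 10/7*b**2 - 3/7*b + 337/7.
  reduce S modulo (f_1, f_2, f_3, f_4):
  remainder -34/7*a + 102/7 ≠ 0; add h_5 = -34/7*a + 102/7 to the basis.

The other S-polynomials (S(f_1,f_3), S(f_1,f_4), S(f_2,f_3), S(f_2,f_4), S(f_3,f_4), S(f_1,h_5), S(f_2,h_5), S(f_3,h_5), S(f_4,h_5)) all reduce to 0 modulo the current basis, so we have a Gröbner basis.
Inter-reduce: drop elements whose leading term is divisible by another's, tail-reduce, and make monic.
Reduced Gröbner basis: {a - 3, b + 5}.

Since the basis is lex-ordered, b + 5 is univariate in b. Its roots are {-5}. Back-substituting each root into the other basis elements fixes the other coordinates.
  b = -5: the earlier basis element becomes a - 3 = 0, giving a = 3 — point (3, -5).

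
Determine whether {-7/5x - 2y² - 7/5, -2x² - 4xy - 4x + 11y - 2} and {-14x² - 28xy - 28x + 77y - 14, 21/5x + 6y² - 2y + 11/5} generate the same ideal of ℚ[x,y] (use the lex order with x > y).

No, the ideals differ.

Two ideals are equal iff their reduced Gröbner bases coincide (the reduced basis is unique for a fixed ordering).
Buchberger on the first generating set:
f_1 = -7/5x - 2y² - 7/5, LT = x.
f_2 = -2x² - 4xy - 4x + 11y - 2, LT = x².

S(f_1,f_2): lcm = x². S = 10/7xy² - 2xy - x + 11/2y - 1.
  leading term xy²: subtract (-50/49y²)·f_1 from 10/7xy² - 2xy - x + 11/2y - 1 → -2xy - x - 100/49y⁴ - 10/7y² + 11/2y - 1
  leading term xy: subtract (10/7y)·f_1 from -2xy - x - 100/49y⁴ - 10/7y² + 11/2y - 1 → -x - 100/49y⁴ + 20/7y³ - 10/7y² + 15/2y - 1
  leading term x: subtract (5/7)·f_1 from -x - 100/49y⁴ + 20/7y³ - 10/7y² + 15/2y - 1 → -100/49y⁴ + 20/7y³ + 15/2y
  leading term y⁴: no divisor's leading term divides it; move -100/49y⁴ to the remainder.
  leading term y³: no divisor's leading term divides it; move 20/7y³ to the remainder.
  leading term y: no divisor's leading term divides it; move 15/2y to the remainder.
  remainder -100/49y⁴ + 20/7y³ + 15/2y ≠ 0; add g_3 = -100/49y⁴ + 20/7y³ + 15/2y to the basis.

The other S-polynomials (S(f_1,g_3), S(f_2,g_3)) all reduce to 0 modulo the current basis, so we have a Gröbner basis.
Inter-reduce: drop elements whose leading term is divisible by another's, tail-reduce, and make monic.
Reduced Gröbner basis: {x + 10/7y² + 1, y⁴ - 7/5y³ - 147/40y}.

Buchberger on the second generating set:
h_1 = -14x² - 28xy - 28x + 77y - 14, LT = x².
h_2 = 21/5x + 6y² - 2y + 11/5, LT = x.

S(h_1,h_2): lcm = x². S = -10/7xy² + 52/21xy + 31/21x - 11/2y + 1.
  leading term xy²: subtract (-50/147y²)·h_2 from -10/7xy² + 52/21xy + 31/21x - 11/2y + 1 → 52/21xy + 31/21x + 100/49y⁴ - 100/147y³ + 110/147y² - 11/2y + 1
  leading term xy: subtract (260/441y)·h_2 from 52/21xy + 31/21x + 100/49y⁴ - 100/147y³ + 110/147y² - 11/2y + 1 → 31/21x + 100/49y⁴ - 620/147y³ + 850/441y² - 5995/882y + 1
  leading term x: subtract (155/441)·h_2 from 31/21x + 100/49y⁴ - 620/147y³ + 850/441y² - 5995/882y + 1 → 100/49y⁴ - 620/147y³ - 80/441y² - 5375/882y + 100/441
  leading term y⁴: no divisor's leading term divides it; move 100/49y⁴ to the remainder.
  leading term y³: no divisor's leading term divides it; move -620/147y³ to the remainder.
  leading term y²: no divisor's leading term divides it; move -80/441y² to the remainder.
  leading term y: no divisor's leading term divides it; move -5375/882y to the remainder.
  leading term 1: no divisor's leading term divides it; move 100/441 to the remainder.
  remainder 100/49y⁴ - 620/147y³ - 80/441y² - 5375/882y + 100/441 ≠ 0; add k_3 = 100/49y⁴ - 620/147y³ - 80/441y² - 5375/882y + 100/441 to the basis.

The other S-polynomials (S(h_1,k_3), S(h_2,k_3)) all reduce to 0 modulo the current basis, so we have a Gröbner basis.
Inter-reduce: drop elements whose leading term is divisible by another's, tail-reduce, and make monic.
Reduced Gröbner basis: {x + 10/7y² - 10/21y + 11/21, y⁴ - 31/15y³ - 4/45y² - 215/72y + 1/9}.

These differ, so the ideals are not equal.
The same test decides containment: I ⊆ J iff every generator of I reduces to 0 modulo a Gröbner basis of J.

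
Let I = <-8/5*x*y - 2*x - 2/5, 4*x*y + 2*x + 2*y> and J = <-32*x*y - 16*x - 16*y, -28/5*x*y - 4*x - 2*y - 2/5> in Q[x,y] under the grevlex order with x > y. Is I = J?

Yes, the ideals are equal.

Equality of ideals is decidable: compute both reduced Gröbner bases (unique for the ordering) and check whether they agree.
Buchberger on the first generating set:
f_1 = -8/5*x*y - 2*x - 2/5, LT = x*y.
f_2 = 4*x*y + 2*x + 2*y, LT = x*y.

S(f_1,f_2): lcm = x*y. S = 3/4*x - 1/2*y + 1/4.
  leading term x: no divisor's leading term divides it; move 3/4*x to the remainder.
  leading term y: no divisor's leading term divides it; move -1/2*y to the remainder.
  leading term 1: no divisor's leading term divides it; move 1/4 to the remainder.
  remainder 3/4*x - 1/2*y + 1/4 ≠ 0; add g_3 = 3/4*x - 1/2*y + 1/4 to the basis.

S(f_1,g_3): lcm = x*y. S = 2/3*y**2 + 5/4*x - 1/3*y + 1/4.
  leading term y**2: no divisor's leading term divides it; move 2/3*y**2 to the remainder.
  leading term x: subtract (5/3)·g_3 from 5/4*x - 1/3*y + 1/4 → 1/2*y - 1/6
  leading term y: no divisor's leading term divides it; move 1/2*y to the remainder.
  leading term 1: no divisor's leading term divides it; move -1/6 to the remainder.
  remainder 2/3*y**2 + 1/2*y - 1/6 ≠ 0; add g_4 = 2/3*y**2 + 1/2*y - 1/6 to the basis.

The other S-polynomials (S(f_2,g_3), S(f_1,g_4), S(f_2,g_4), S(g_3,g_4)) all reduce to 0 modulo the current basis, so we have a Gröbner basis.
Inter-reduce: drop elements whose leading term is divisible by another's, tail-reduce, and make monic.
Reduced Gröbner basis: {y**2 + 3/4*y - 1/4, x - 2/3*y + 1/3}.

Buchberger on the second generating set:
h_1 = -32*x*y - 16*x - 16*y, LT = x*y.
h_2 = -28/5*x*y - 4*x - 2*y - 2/5, LT = x*y.

S(h_1,h_2): lcm = x*y. S = -3/14*x + 1/7*y - 1/14.
  leading term x: no divisor's leading term divides it; move -3/14*x to the remainder.
  leading term y: no divisor's leading term divides it; move 1/7*y to the remainder.
  leading term 1: no divisor's leading term divides it; move -1/14 to the remainder.
  remainder -3/14*x + 1/7*y - 1/14 ≠ 0; add k_3 = -3/14*x + 1/7*y - 1/14 to the basis.

S(h_1,k_3): lcm = x*y. S = 2/3*y**2 + 1/2*x + 1/6*y.
  leading term y**2: no divisor's leading term divides it; move 2/3*y**2 to the remainder.
  leading term x: subtract (-7/3)·k_3 from 1/2*x + 1/6*y → 1/2*y - 1/6
  leading term y: no divisor's leading term divides it; move 1/2*y to the remainder.
  leading term 1: no divisor's leading term divides it; move -1/6 to the remainder.
  remainder 2/3*y**2 + 1/2*y - 1/6 ≠ 0; add k_4 = 2/3*y**2 + 1/2*y - 1/6 to the basis.

The other S-polynomials (S(h_2,k_3), S(h_1,k_4), S(h_2,k_4), S(k_3,k_4)) all reduce to 0 modulo the current basis, so we have a Gröbner basis.
Inter-reduce: drop elements whose leading term is divisible by another's, tail-reduce, and make monic.
Reduced Gröbner basis: {y**2 + 3/4*y - 1/4, x - 2/3*y + 1/3}.

Same reduced basis, so the two generating sets span the same ideal.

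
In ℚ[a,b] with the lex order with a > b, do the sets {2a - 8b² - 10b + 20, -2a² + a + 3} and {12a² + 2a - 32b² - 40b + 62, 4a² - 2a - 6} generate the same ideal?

Yes, the ideals are equal.

Two ideals are equal iff their reduced Gröbner bases coincide (the reduced basis is unique for a fixed ordering).
Buchberger on the first generating set:
f_1 = 2a - 8b² - 10b + 20, LT = a.
f_2 = -2a² + a + 3, LT = a².

S(f_1,f_2): lcm = a². S = -4ab² - 5ab + 21/2a + 3/2.
  leading term ab²: subtract (-2b²)·f_1 from -4ab² - 5ab + 21/2a + 3/2 → -5ab + 21/2a - 16b⁴ - 20b³ + 40b² + 3/2
  leading term ab: subtract (-5/2b)·f_1 from -5ab + 21/2a - 16b⁴ - 20b³ + 40b² + 3/2 → 21/2a - 16b⁴ - 40b³ + 15b² + 50b + 3/2
  leading term a: subtract (21/4)·f_1 from 21/2a - 16b⁴ - 40b³ + 15b² + 50b + 3/2 → -16b⁴ - 40b³ + 57b² + 205/2b - 207/2
  leading term b⁴: no divisor's leading term divides it; move -16b⁴ to the remainder.
  leading term b³: no divisor's leading term divides it; move -40b³ to the remainder.
  leading term b²: no divisor's leading term divides it; move 57b² to the remainder.
  leading term b: no divisor's leading term divides it; move 205/2b to the remainder.
  leading term 1: no divisor's leading term divides it; move -207/2 to the remainder.
  remainder -16b⁴ - 40b³ + 57b² + 205/2b - 207/2 ≠ 0; add g_3 = -16b⁴ - 40b³ + 57b² + 205/2b - 207/2 to the basis.

The other S-polynomials (S(f_1,g_3), S(f_2,g_3)) all reduce to 0 modulo the current basis, so we have a Gröbner basis.
Inter-reduce: drop elements whose leading term is divisible by another's, tail-reduce, and make monic.
Reduced Gröbner basis: {a - 4b² - 5b + 10, b⁴ + 5/2b³ - 57/16b² - 205/32b + 207/32}.

Buchberger on the second generating set:
h_1 = 12a² + 2a - 32b² - 40b + 62, LT = a².
h_2 = 4a² - 2a - 6, LT = a².

S(h_1,h_2): lcm = a². S = ⅔a - 8/3b² - 10/3b + 20/3.
  leading term a: no divisor's leading term divides it; move ⅔a to the remainder.
  leading term b²: no divisor's leading term divides it; move -8/3b² to the remainder.
  leading term b: no divisor's leading term divides it; move -10/3b to the remainder.
  leading term 1: no divisor's leading term divides it; move 20/3 to the remainder.
  remainder ⅔a - 8/3b² - 10/3b + 20/3 ≠ 0; add k_3 = ⅔a - 8/3b² - 10/3b + 20/3 to the basis.

S(h_1,k_3): lcm = a². S = 4ab² + 5ab - 59/6a - 8/3b² - 10/3b + 31/6.
  leading term ab²: subtract (6b²)·k_3 from 4ab² + 5ab - 59/6a - 8/3b² - 10/3b + 31/6 → 5ab - 59/6a + 16b⁴ + 20b³ - 128/3b² - 10/3b + 31/6
  leading term ab: subtract (15/2b)·k_3 from 5ab - 59/6a + 16b⁴ + 20b³ - 128/3b² - 10/3b + 31/6 → -59/6a + 16b⁴ + 40b³ - 53/3b² - 160/3b + 31/6
  leading term a: subtract (-59/4)·k_3 from -59/6a + 16b⁴ + 40b³ - 53/3b² - 160/3b + 31/6 → 16b⁴ + 40b³ - 57b² - 205/2b + 207/2
  leading term b⁴: no divisor's leading term divides it; move 16b⁴ to the remainder.
  leading term b³: no divisor's leading term divides it; move 40b³ to the remainder.
  leading term b²: no divisor's leading term divides it; move -57b² to the remainder.
  leading term b: no divisor's leading term divides it; move -205/2b to the remainder.
  leading term 1: no divisor's leading term divides it; move 207/2 to the remainder.
  remainder 16b⁴ + 40b³ - 57b² - 205/2b + 207/2 ≠ 0; add k_4 = 16b⁴ + 40b³ - 57b² - 205/2b + 207/2 to the basis.

The other S-polynomials (S(h_2,k_3), S(h_1,k_4), S(h_2,k_4), S(k_3,k_4)) all reduce to 0 modulo the current basis, so we have a Gröbner basis.
Inter-reduce: drop elements whose leading term is divisible by another's, tail-reduce, and make monic.
Reduced Gröbner basis: {a - 4b² - 5b + 10, b⁴ + 5/2b³ - 57/16b² - 205/32b + 207/32}.

The two bases agree; hence the ideals are identical.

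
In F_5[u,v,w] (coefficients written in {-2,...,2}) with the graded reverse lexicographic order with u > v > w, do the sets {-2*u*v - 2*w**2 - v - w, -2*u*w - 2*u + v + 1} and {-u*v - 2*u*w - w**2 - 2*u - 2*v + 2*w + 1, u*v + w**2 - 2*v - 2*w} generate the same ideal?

Yes, the ideals are equal.

Since reduced Gröbner bases are canonical representatives of ideals under a given ordering, it suffices to compute and compare them.
Buchberger on the first generating set:
f_1 = -2*u*v - 2*w**2 - v - w, LT = u*v.
f_2 = -2*u*w - 2*u + v + 1, LT = u*w.

S(f_1,f_2): lcm = u*v*w. S = w**3 - u*v - 2*v**2 - 2*v*w - 2*w**2 - 2*v.
  reduce S modulo (f_1, f_2):
  remainder w**3 - 2*v**2 - 2*v*w - w**2 + v - 2*w ≠ 0; add g_3 = w**3 - 2*v**2 - 2*v*w - w**2 + v - 2*w to the basis.

The other S-polynomials (S(f_1,g_3), S(f_2,g_3)) all reduce to 0 modulo the current basis, so we have a Gröbner basis.
Inter-reduce: drop elements whose leading term is divisible by another's, tail-reduce, and make monic.
Reduced Gröbner basis: {w**3 - 2*v**2 - 2*v*w - w**2 + v - 2*w, u*v + w**2 - 2*v - 2*w, u*w + u + 2*v + 2}.

Buchberger on the second generating set:
h_1 = -u*v - 2*u*w - w**2 - 2*u - 2*v + 2*w + 1, LT = u*v.
h_2 = u*v + w**2 - 2*v - 2*w, LT = u*v.

S(h_1,h_2): lcm = u*v. S = 2*u*w + 2*u - v - 1.
  reduce S modulo (h_1, h_2):
  remainder 2*u*w + 2*u - v - 1 ≠ 0; add k_3 = 2*u*w + 2*u - v - 1 to the basis.

S(h_1,k_3): lcm = u*v*w. S = 2*u*w**2 + w**3 - u*v - 2*v**2 + 2*u*w + 2*v*w - 2*w**2 - 2*v - w.
  reduce S modulo (h_1, h_2, k_3):
  remainder w**3 - 2*v**2 - 2*v*w - w**2 + v - 2*w ≠ 0; add k_4 = w**3 - 2*v**2 - 2*v*w - w**2 + v - 2*w to the basis.

The other S-polynomials (S(h_2,k_3), S(h_1,k_4), S(h_2,k_4), S(k_3,k_4)) all reduce to 0 modulo the current basis, so we have a Gröbner basis.
Inter-reduce: drop elements whose leading term is divisible by another's, tail-reduce, and make monic.
Reduced Gröbner basis: {w**3 - 2*v**2 - 2*v*w - w**2 + v - 2*w, u*v + w**2 - 2*v - 2*w, u*w + u + 2*v + 2}.

These coincide, so the ideals are equal.
The same test decides containment: I ⊆ J iff every generator of I reduces to 0 modulo a Gröbner basis of J.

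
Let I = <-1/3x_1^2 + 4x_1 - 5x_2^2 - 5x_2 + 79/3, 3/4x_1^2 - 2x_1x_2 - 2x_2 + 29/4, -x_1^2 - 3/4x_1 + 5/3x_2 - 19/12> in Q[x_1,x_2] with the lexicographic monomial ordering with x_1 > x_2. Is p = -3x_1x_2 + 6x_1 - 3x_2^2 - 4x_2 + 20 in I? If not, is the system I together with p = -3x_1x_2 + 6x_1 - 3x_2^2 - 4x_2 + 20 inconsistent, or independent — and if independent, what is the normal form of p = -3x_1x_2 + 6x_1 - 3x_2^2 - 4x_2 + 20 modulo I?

First compute the reduced Gröbner basis of I by Buchberger's algorithm.
f_1 = -1/3x_1^2 + 4x_1 - 5x_2^2 - 5x_2 + 79/3, LT = x_1^2.
f_2 = 3/4x_1^2 - 2x_1x_2 - 2x_2 + 29/4, LT = x_1^2.
f_3 = -x_1^2 - 3/4x_1 + 5/3x_2 - 19/12, LT = x_1^2.

S(f_1,f_2): lcm = x_1^2. S = 8/3x_1x_2 - 12x_1 + 15x_2^2 + 53/3x_2 - 266/3.
  leading term x_1x_2: no divisor's leading term divides it; move 8/3x_1x_2 to the remainder.
  leading term x_1: no divisor's leading term divides it; move -12x_1 to the remainder.
  leading term x_2^2: no divisor's leading term divides it; move 15x_2^2 to the remainder.
  leading term x_2: no divisor's leading term divides it; move 53/3x_2 to the remainder.
  leading term 1: no divisor's leading term divides it; move -266/3 to the remainder.
  remainder 8/3x_1x_2 - 12x_1 + 15x_2^2 + 53/3x_2 - 266/3 ≠ 0; add h_4 = 8/3x_1x_2 - 12x_1 + 15x_2^2 + 53/3x_2 - 266/3 to the basis.

S(f_1,f_3): lcm = x_1^2. S = -51/4x_1 + 15x_2^2 + 50/3x_2 - 967/12.
  leading term x_1: no divisor's leading term divides it; move -51/4x_1 to the remainder.
  leading term x_2^2: no divisor's leading term divides it; move 15x_2^2 to the remainder.
  leading term x_2: no divisor's leading term divides it; move 50/3x_2 to the remainder.
  leading term 1: no divisor's leading term divides it; move -967/12 to the remainder.
  remainder -51/4x_1 + 15x_2^2 + 50/3x_2 - 967/12 ≠ 0; add h_5 = -51/4x_1 + 15x_2^2 + 50/3x_2 - 967/12 to the basis.

S(f_1,h_4): lcm = x_1^2x_2. S = 9/2x_1^2 - 45/8x_1x_2^2 - 149/8x_1x_2 + 133/4x_1 + 15x_2^3 + 15x_2^2 - 79x_2.
  leading term x_1^2: subtract (-27/2)·f_1 from 9/2x_1^2 - 45/8x_1x_2^2 - 149/8x_1x_2 + 133/4x_1 + 15x_2^3 + 15x_2^2 - 79x_2 → -45/8x_1x_2^2 - 149/8x_1x_2 + 349/4x_1 + 15x_2^3 - 105/2x_2^2 - 293/2x_2 + 711/2
  leading term x_1x_2^2: subtract (-135/64x_2)·h_4 from -45/8x_1x_2^2 - 149/8x_1x_2 + 349/4x_1 + 15x_2^3 - 105/2x_2^2 - 293/2x_2 + 711/2 → -703/16x_1x_2 + 349/4x_1 + 2985/64x_2^3 - 975/64x_2^2 - 10673/32x_2 + 711/2
  leading term x_1x_2: subtract (-2109/128)·h_4 from -703/16x_1x_2 + 349/4x_1 + 2985/64x_2^3 - 975/64x_2^2 - 10673/32x_2 + 711/2 → -3535/32x_1 + 2985/64x_2^3 + 29685/128x_2^2 - 5433/128x_2 - 70747/64
  leading term x_1: subtract (3535/408)·h_5 from -3535/32x_1 + 2985/64x_2^3 + 29685/128x_2^2 - 5433/128x_2 - 70747/64 → 2985/64x_2^3 + 221845/2176x_2^2 - 3659249/19584x_2 - 3987601/9792
  leading term x_2^3: no divisor's leading term divides it; move 2985/64x_2^3 to the remainder.
  leading term x_2^2: no divisor's leading term divides it; move 221845/2176x_2^2 to the remainder.
  leading term x_2: no divisor's leading term divides it; move -3659249/19584x_2 to the remainder.
  leading term 1: no divisor's leading term divides it; move -3987601/9792 to the remainder.
  remainder 2985/64x_2^3 + 221845/2176x_2^2 - 3659249/19584x_2 - 3987601/9792 ≠ 0; add h_6 = 2985/64x_2^3 + 221845/2176x_2^2 - 3659249/19584x_2 - 3987601/9792 to the basis.

S(f_3,h_4): lcm = x_1^2x_2. S = 9/2x_1^2 - 45/8x_1x_2^2 - 47/8x_1x_2 + 133/4x_1 - 5/3x_2^2 + 19/12x_2.
  leading term x_1^2: subtract (-27/2)·f_1 from 9/2x_1^2 - 45/8x_1x_2^2 - 47/8x_1x_2 + 133/4x_1 - 5/3x_2^2 + 19/12x_2 → -45/8x_1x_2^2 - 47/8x_1x_2 + 349/4x_1 - 415/6x_2^2 - 791/12x_2 + 711/2
  leading term x_1x_2^2: subtract (-135/64x_2)·h_4 from -45/8x_1x_2^2 - 47/8x_1x_2 + 349/4x_1 - 415/6x_2^2 - 791/12x_2 + 711/2 → -499/16x_1x_2 + 349/4x_1 + 2025/64x_2^3 - 6125/192x_2^2 - 24283/96x_2 + 711/2
  leading term x_1x_2: subtract (-1497/128)·h_4 from -499/16x_1x_2 + 349/4x_1 + 2025/64x_2^3 - 6125/192x_2^2 - 24283/96x_2 + 711/2 → -1699/32x_1 + 2025/64x_2^3 + 55115/384x_2^2 - 17791/384x_2 - 43615/64
  leading term x_1: subtract (1699/408)·h_5 from -1699/32x_1 + 2025/64x_2^3 + 55115/384x_2^2 - 17791/384x_2 - 43615/64 → 2025/64x_2^3 + 529195/6528x_2^2 - 2266541/19584x_2 - 3387229/9792
  leading term x_2^3: subtract (135/199)·h_6 from 2025/64x_2^3 + 529195/6528x_2^2 - 2266541/19584x_2 - 3387229/9792 → 3865645/324768x_2^2 + 10739239/974304x_2 - 33933109/487152
  leading term x_2^2: no divisor's leading term divides it; move 3865645/324768x_2^2 to the remainder.
  leading term x_2: no divisor's leading term divides it; move 10739239/974304x_2 to the remainder.
  leading term 1: no divisor's leading term divides it; move -33933109/487152 to the remainder.
  remainder 3865645/324768x_2^2 + 10739239/974304x_2 - 33933109/487152 ≠ 0; add h_7 = 3865645/324768x_2^2 + 10739239/974304x_2 - 33933109/487152 to the basis.

S(f_1,h_5): lcm = x_1^2. S = 20/17x_1x_2^2 + 200/153x_1x_2 - 2803/153x_1 + 15x_2^2 + 15x_2 - 79.
  leading term x_1x_2^2: subtract (15/34x_2)·h_4 from 20/17x_1x_2^2 + 200/153x_1x_2 - 2803/153x_1 + 15x_2^2 + 15x_2 - 79 → 1010/153x_1x_2 - 2803/153x_1 - 225/34x_2^3 + 245/34x_2^2 + 920/17x_2 - 79
  leading term x_1x_2: subtract (505/204)·h_4 from 1010/153x_1x_2 - 2803/153x_1 - 225/34x_2^3 + 245/34x_2^2 + 920/17x_2 - 79 → 1742/153x_1 - 225/34x_2^3 - 2035/68x_2^2 + 6355/612x_2 + 42991/306
  leading term x_1: subtract (-6968/7803)·h_5 from 1742/153x_1 - 225/34x_2^3 - 2035/68x_2^2 + 6355/612x_2 + 42991/306 → -225/34x_2^3 - 171995/10404x_2^2 + 2365915/93636x_2 + 3208595/46818
  leading term x_2^3: subtract (-480/3383)·h_6 from -225/34x_2^3 - 171995/10404x_2^2 + 2365915/93636x_2 + 3208595/46818 → -2138965/1035198x_2^2 - 11590765/9316782x_2 + 50092135/4658391
  leading term x_2^2: subtract (-6844688/39429579)·h_7 from -2138965/1035198x_2^2 - 11590765/9316782x_2 + 50092135/4658391 → 101798008/152085519x_2 - 203596016/152085519
  leading term x_2: no divisor's leading term divides it; move 101798008/152085519x_2 to the remainder.
  leading term 1: no divisor's leading term divides it; move -203596016/152085519 to the remainder.
  remainder 101798008/152085519x_2 - 203596016/152085519 ≠ 0; add h_8 = 101798008/152085519x_2 - 203596016/152085519 to the basis.

The other S-polynomials (S(f_2,f_3), S(f_2,h_4), S(f_2,h_5), S(f_3,h_5), S(h_4,h_5), S(f_1,h_6), S(f_2,h_6), S(f_3,h_6), S(h_4,h_6), S(h_5,h_6), S(f_1,h_7), S(f_2,h_7), S(f_3,h_7), S(h_4,h_7), S(h_5,h_7), S(h_6,h_7), S(f_1,h_8), S(f_2,h_8), S(f_3,h_8), S(h_4,h_8), S(h_5,h_8), S(h_6,h_8), S(h_7,h_8)) all reduce to 0 modulo the current basis, so we have a Gröbner basis.
Inter-reduce: drop elements whose leading term is divisible by another's, tail-reduce, and make monic.
Reduced Gröbner basis: {x_1 - 1, x_2 - 2}.
Label its elements g_1 = x_1 - 1, g_2 = x_2 - 2.

Reduce p = -3x_1x_2 + 6x_1 - 3x_2^2 - 4x_2 + 20 modulo G:
  leading term x_1x_2: subtract (-3x_2)·g_1 from -3x_1x_2 + 6x_1 - 3x_2^2 - 4x_2 + 20 → 6x_1 - 3x_2^2 - 7x_2 + 20
  leading term x_1: subtract (6)·g_1 from 6x_1 - 3x_2^2 - 7x_2 + 20 → -3x_2^2 - 7x_2 + 26
  leading term x_2^2: subtract (-3x_2)·g_2 from -3x_2^2 - 7x_2 + 26 → -13x_2 + 26
  leading term x_2: subtract (-13)·g_2 from -13x_2 + 26 → 0
  normal form = 0.
Since the normal form is 0, p ∈ I.

-3x_1x_2 + 6x_1 - 3x_2^2 - 4x_2 + 20 lies in I (it reduces to 0).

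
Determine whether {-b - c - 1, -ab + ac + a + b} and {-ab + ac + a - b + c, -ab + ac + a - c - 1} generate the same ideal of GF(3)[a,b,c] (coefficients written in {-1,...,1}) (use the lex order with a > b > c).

No, the ideals differ.

For a fixed monomial order, each ideal has a unique reduced Gröbner basis; comparing bases decides equality.
Buchberger on the first generating set:
f_1 = -b - c - 1, LT = b.
f_2 = -ab + ac + a + b, LT = ab.

S(f_1,f_2): lcm = ab. S = -ac - a + b.
  leading term ac: no divisor's leading term divides it; move -ac to the remainder.
  leading term a: no divisor's leading term divides it; move -a to the remainder.
  leading term b: subtract (-1)·f_1 from b → -c - 1
  leading term c: no divisor's leading term divides it; move -c to the remainder.
  leading term 1: no divisor's leading term divides it; move -1 to the remainder.
  remainder -ac - a - c - 1 ≠ 0; add g_3 = -ac - a - c - 1 to the basis.

The other S-polynomials (S(f_1,g_3), S(f_2,g_3)) all reduce to 0 modulo the current basis, so we have a Gröbner basis.
Inter-reduce: drop elements whose leading term is divisible by another's, tail-reduce, and make monic.
Reduced Gröbner basis: {ac + a + c + 1, b + c + 1}.

Buchberger on the second generating set:
h_1 = -ab + ac + a - b + c, LT = ab.
h_2 = -ab + ac + a - c - 1, LT = ab.

S(h_1,h_2): lcm = ab. S = b + c - 1.
  leading term b: no divisor's leading term divides it; move b to the remainder.
  leading term c: no divisor's leading term divides it; move c to the remainder.
  leading term 1: no divisor's leading term divides it; move -1 to the remainder.
  remainder b + c - 1 ≠ 0; add k_3 = b + c - 1 to the basis.

S(h_1,k_3): lcm = ab. S = ac + b - c.
  leading term ac: no divisor's leading term divides it; move ac to the remainder.
  leading term b: subtract (1)·k_3 from b - c → c + 1
  leading term c: no divisor's leading term divides it; move c to the remainder.
  leading term 1: no divisor's leading term divides it; move 1 to the remainder.
  remainder ac + c + 1 ≠ 0; add k_4 = ac + c + 1 to the basis.

The other S-polynomials (S(h_2,k_3), S(h_1,k_4), S(h_2,k_4), S(k_3,k_4)) all reduce to 0 modulo the current basis, so we have a Gröbner basis.
Inter-reduce: drop elements whose leading term is divisible by another's, tail-reduce, and make monic.
Reduced Gröbner basis: {ac + c + 1, b + c - 1}.

These differ, so the ideals are not equal.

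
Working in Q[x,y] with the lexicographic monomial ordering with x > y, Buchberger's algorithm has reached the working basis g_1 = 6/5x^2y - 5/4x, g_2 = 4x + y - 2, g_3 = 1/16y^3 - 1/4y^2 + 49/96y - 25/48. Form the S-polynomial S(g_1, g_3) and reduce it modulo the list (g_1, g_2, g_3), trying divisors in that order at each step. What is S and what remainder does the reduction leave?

S(g_1, g_3) = 4x^2y^2 - 49/6x^2y + 25/3x^2 - 25/24xy^2; remainder on division = 0.

lcm(LM(g_1), LM(g_3)) = x^2y^3.
S = (lcm/LT(g_1))·g_1 − (lcm/LT(g_3))·g_3 = 4x^2y^2 - 49/6x^2y + 25/3x^2 - 25/24xy^2.
Reduce S modulo (g_1, g_2, g_3) in that order:
  leading term x^2y^2: subtract (10/3y)·g_1 from 4x^2y^2 - 49/6x^2y + 25/3x^2 - 25/24xy^2 → -49/6x^2y + 25/3x^2 - 25/24xy^2 + 25/6xy
  leading term x^2y: subtract (-245/36)·g_1 from -49/6x^2y + 25/3x^2 - 25/24xy^2 + 25/6xy → 25/3x^2 - 25/24xy^2 + 25/6xy - 1225/144x
  leading term x^2: subtract (25/12x)·g_2 from 25/3x^2 - 25/24xy^2 + 25/6xy - 1225/144x → -25/24xy^2 + 25/12xy - 625/144x
  leading term xy^2: subtract (-25/96y^2)·g_2 from -25/24xy^2 + 25/12xy - 625/144x → 25/12xy - 625/144x + 25/96y^3 - 25/48y^2
  leading term xy: subtract (25/48y)·g_2 from 25/12xy - 625/144x + 25/96y^3 - 25/48y^2 → -625/144x + 25/96y^3 - 25/24y^2 + 25/24y
  leading term x: subtract (-625/576)·g_2 from -625/144x + 25/96y^3 - 25/24y^2 + 25/24y → 25/96y^3 - 25/24y^2 + 1225/576y - 625/288
  leading term y^3: subtract (25/6)·g_3 from 25/96y^3 - 25/24y^2 + 1225/576y - 625/288 → 0
The remainder is 0, so this S-polynomial contributes no new basis element.
This is the inner loop of Buchberger's algorithm — each nonzero remainder becomes a new basis element.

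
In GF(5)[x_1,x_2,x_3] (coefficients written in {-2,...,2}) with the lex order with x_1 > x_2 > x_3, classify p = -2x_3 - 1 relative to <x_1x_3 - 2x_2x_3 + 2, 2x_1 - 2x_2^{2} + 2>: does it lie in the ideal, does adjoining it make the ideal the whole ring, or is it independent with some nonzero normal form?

-2x_3 - 1 is independent of I; its normal form modulo I is -2x_3 - 1.

First compute the reduced Gröbner basis of I by Buchberger's algorithm.
f_1 = x_1x_3 - 2x_2x_3 + 2, LT = x_1x_3.
f_2 = 2x_1 - 2x_2^{2} + 2, LT = x_1.

S(f_1,f_2): lcm = x_1x_3. S = x_2^{2}x_3 - 2x_2x_3 - x_3 + 2.
  reduce S modulo (f_1, f_2):
  remainder x_2^{2}x_3 - 2x_2x_3 - x_3 + 2 ≠ 0; add h_3 = x_2^{2}x_3 - 2x_2x_3 - x_3 + 2 to the basis.

The other S-polynomials (S(f_1,h_3), S(f_2,h_3)) all reduce to 0 modulo the current basis, so we have a Gröbner basis.
Inter-reduce: drop elements whose leading term is divisible by another's, tail-reduce, and make monic.
Reduced Gröbner basis: {x_1 - x_2^{2} + 1, x_2^{2}x_3 - 2x_2x_3 - x_3 + 2}.
Label its elements g_1 = x_1 - x_2^{2} + 1, g_2 = x_2^{2}x_3 - 2x_2x_3 - x_3 + 2.

Reduce p = -2x_3 - 1 modulo G:
  leading term x_3: no divisor's leading term divides it; move -2x_3 to the remainder.
  leading term 1: no divisor's leading term divides it; move -1 to the remainder.
  normal form = -2x_3 - 1.
The normal form is nonzero, so p ∉ I. Since p minus its normal form lies in I, I + (p) = I + (r) where r = -2x_3 - 1; decide whether this ideal is the whole ring.
Run Buchberger on G together with r (pairs among the g_i already reduce to 0 since G is a Gröbner basis):
g_1 = x_1 - x_2^{2} + 1, LT = x_1.
g_2 = x_2^{2}x_3 - 2x_2x_3 - x_3 + 2, LT = x_2^{2}x_3.
r = -2x_3 - 1, LT = x_3.

S(g_2,r): lcm = x_2^{2}x_3. S = 2x_2^{2} - 2x_2x_3 - x_3 + 2.
  reduce S modulo (g_1, g_2, r):
  remainder 2x_2^{2} + x_2 ≠ 0; add m_4 = 2x_2^{2} + x_2 to the basis.

The other S-polynomials (S(g_1,g_2), S(g_1,r), S(g_1,m_4), S(g_2,m_4), S(r,m_4)) all reduce to 0 modulo the current basis, so we have a Gröbner basis.
Inter-reduce: drop elements whose leading term is divisible by another's, tail-reduce, and make monic.
Reduced Gröbner basis: {x_1 - 2x_2 + 1, x_2^{2} - 2x_2, x_3 - 2}.
The reduced Gröbner basis of I + (p) is {x_1 - 2x_2 + 1, x_2^{2} - 2x_2, x_3 - 2} ≠ {1}, a proper ideal, so the enlarged system stays consistent: p is independent of I, with normal form -2x_3 - 1.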